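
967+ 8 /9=8711 /9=967.89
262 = 262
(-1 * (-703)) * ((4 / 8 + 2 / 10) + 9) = 68191 / 10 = 6819.10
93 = 93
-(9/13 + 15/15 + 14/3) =-6.36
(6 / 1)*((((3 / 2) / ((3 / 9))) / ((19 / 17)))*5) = 2295 / 19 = 120.79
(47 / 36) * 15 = 235 / 12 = 19.58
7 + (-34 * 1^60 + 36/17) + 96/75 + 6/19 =-188039/8075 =-23.29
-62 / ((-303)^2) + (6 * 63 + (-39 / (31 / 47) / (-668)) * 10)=360163953445 / 950590386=378.88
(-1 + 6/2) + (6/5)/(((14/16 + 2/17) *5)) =2522/1125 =2.24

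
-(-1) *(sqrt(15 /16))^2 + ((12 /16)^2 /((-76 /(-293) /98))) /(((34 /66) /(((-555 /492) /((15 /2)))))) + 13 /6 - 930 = -2514546325 /2542656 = -988.94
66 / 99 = 2 / 3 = 0.67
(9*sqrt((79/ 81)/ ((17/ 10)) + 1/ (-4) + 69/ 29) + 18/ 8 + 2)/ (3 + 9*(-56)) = -sqrt(212857187)/ 493986 -17/ 2004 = -0.04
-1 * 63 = -63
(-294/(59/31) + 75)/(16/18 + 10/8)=-168804/4543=-37.16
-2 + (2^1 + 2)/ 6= -1.33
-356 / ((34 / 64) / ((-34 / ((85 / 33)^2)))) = 24811776 / 7225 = 3434.16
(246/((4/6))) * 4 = 1476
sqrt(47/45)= sqrt(235)/15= 1.02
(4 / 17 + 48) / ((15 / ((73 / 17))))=11972 / 867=13.81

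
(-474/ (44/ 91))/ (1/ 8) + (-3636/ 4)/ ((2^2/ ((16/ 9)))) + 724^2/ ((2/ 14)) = 40270840/ 11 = 3660985.45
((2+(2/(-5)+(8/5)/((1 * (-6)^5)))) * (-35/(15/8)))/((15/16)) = -31.85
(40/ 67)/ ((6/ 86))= 1720/ 201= 8.56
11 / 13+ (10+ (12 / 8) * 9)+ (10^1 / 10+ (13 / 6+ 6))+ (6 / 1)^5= 304571 / 39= 7809.51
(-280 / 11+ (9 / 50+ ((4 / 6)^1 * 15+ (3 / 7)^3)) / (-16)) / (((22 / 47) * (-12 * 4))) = 1.16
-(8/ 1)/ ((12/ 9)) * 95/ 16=-285/ 8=-35.62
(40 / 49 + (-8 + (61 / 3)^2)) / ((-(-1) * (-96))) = -4.23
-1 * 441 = -441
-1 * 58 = -58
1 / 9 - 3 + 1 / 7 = -173 / 63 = -2.75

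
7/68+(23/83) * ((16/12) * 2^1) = 14255/16932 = 0.84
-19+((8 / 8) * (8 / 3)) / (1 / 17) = 26.33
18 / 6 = 3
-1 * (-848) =848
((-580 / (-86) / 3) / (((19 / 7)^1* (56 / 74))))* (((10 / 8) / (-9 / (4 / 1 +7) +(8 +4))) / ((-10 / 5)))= -295075 / 4823568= -0.06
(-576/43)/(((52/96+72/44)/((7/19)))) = -1064448/469775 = -2.27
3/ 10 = 0.30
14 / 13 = 1.08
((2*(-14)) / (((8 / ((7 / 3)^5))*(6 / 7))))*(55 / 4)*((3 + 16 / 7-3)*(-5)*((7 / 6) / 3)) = 226474325 / 13122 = 17259.13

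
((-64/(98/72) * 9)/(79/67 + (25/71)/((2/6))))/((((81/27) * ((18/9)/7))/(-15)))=3312.86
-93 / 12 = -31 / 4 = -7.75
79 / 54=1.46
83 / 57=1.46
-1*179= -179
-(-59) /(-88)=-59 /88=-0.67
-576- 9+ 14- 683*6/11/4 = -14611/22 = -664.14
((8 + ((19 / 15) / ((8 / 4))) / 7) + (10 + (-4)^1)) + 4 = 3799 / 210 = 18.09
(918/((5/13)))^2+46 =142421506/25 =5696860.24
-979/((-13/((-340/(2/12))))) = -1997160/13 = -153627.69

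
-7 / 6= -1.17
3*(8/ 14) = 12/ 7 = 1.71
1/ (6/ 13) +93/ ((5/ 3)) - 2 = 55.97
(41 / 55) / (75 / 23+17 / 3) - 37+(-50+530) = 15011669 / 33880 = 443.08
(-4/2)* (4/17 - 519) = 17638/17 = 1037.53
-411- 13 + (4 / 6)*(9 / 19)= -8050 / 19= -423.68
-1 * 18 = -18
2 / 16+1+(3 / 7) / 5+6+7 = 3979 / 280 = 14.21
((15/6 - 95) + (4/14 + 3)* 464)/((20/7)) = 501.22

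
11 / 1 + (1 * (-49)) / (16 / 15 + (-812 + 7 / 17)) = 2286008 / 206683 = 11.06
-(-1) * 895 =895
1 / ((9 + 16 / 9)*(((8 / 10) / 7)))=315 / 388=0.81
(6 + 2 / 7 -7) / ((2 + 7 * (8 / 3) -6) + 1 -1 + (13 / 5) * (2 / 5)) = -375 / 8246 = -0.05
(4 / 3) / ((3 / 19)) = 76 / 9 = 8.44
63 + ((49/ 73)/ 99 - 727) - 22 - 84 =-5564741/ 7227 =-769.99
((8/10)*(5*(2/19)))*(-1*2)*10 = -160/19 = -8.42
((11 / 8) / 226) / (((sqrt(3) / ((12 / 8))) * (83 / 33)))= 0.00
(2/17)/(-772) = -1/6562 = -0.00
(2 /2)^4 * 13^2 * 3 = 507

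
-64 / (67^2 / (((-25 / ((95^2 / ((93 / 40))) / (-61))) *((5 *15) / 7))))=-680760 / 11343703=-0.06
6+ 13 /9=67 /9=7.44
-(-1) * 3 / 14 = 3 / 14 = 0.21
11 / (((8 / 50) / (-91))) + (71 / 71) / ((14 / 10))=-175155 / 28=-6255.54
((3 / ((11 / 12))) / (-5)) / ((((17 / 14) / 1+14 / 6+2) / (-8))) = 12096 / 12815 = 0.94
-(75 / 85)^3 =-0.69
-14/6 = -7/3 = -2.33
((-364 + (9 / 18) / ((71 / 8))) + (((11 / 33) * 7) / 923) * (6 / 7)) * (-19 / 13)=6382442 / 11999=531.91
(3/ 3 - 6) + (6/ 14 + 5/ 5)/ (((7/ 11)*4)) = -435/ 98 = -4.44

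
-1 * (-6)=6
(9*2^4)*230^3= 1752048000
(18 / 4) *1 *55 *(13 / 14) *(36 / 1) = 8273.57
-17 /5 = -3.40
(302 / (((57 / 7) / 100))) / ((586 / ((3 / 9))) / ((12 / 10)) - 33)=26425 / 10203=2.59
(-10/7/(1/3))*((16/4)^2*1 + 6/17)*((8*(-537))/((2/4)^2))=143314560/119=1204324.03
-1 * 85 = -85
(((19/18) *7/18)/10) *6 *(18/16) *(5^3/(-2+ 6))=3325/384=8.66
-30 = -30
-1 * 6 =-6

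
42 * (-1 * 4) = -168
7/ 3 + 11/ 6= 25/ 6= 4.17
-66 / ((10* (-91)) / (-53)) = -1749 / 455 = -3.84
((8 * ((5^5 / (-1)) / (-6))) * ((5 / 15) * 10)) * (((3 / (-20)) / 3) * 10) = -62500 / 9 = -6944.44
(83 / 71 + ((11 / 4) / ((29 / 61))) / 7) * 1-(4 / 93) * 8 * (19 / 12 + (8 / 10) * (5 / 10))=105591911 / 80424540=1.31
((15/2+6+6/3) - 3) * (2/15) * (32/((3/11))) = 1760/9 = 195.56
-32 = -32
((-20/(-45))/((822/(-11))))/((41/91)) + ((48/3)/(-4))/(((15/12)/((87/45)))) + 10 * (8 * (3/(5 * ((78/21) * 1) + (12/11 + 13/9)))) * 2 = 917364591466/55457904825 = 16.54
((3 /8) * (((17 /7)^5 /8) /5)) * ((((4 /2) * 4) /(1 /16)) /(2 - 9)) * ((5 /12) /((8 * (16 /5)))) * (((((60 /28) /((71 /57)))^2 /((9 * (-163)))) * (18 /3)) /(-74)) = -1729918272375 /44867338819346176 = -0.00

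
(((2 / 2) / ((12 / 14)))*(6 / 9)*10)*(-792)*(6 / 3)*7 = -86240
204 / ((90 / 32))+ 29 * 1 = 1523 / 15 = 101.53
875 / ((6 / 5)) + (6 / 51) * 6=74447 / 102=729.87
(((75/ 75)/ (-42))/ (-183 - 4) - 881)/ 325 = -6919373/ 2552550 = -2.71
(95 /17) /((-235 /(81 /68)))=-1539 /54332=-0.03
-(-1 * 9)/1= 9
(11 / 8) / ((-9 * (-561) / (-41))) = -41 / 3672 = -0.01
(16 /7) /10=8 /35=0.23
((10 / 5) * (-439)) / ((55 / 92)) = -80776 / 55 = -1468.65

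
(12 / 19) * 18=216 / 19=11.37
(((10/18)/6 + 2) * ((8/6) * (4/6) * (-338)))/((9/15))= -763880/729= -1047.85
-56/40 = -7/5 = -1.40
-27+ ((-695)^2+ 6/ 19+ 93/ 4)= 483021.57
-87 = -87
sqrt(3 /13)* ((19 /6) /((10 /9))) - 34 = -32.63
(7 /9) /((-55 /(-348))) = 812 /165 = 4.92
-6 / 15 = -2 / 5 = -0.40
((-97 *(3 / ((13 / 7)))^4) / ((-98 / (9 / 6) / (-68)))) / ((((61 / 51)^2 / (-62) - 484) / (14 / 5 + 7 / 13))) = 98155975783446 / 20700785882855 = 4.74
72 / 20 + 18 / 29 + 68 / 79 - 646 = -7341722 / 11455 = -640.92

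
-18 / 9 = -2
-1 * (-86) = 86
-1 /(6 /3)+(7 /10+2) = 11 /5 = 2.20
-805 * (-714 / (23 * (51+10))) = 409.67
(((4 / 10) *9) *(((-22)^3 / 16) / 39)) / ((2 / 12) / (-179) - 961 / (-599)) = -2568800718 / 67048475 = -38.31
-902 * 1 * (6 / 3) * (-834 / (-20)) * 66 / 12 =-2068737 / 5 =-413747.40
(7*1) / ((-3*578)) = -7 / 1734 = -0.00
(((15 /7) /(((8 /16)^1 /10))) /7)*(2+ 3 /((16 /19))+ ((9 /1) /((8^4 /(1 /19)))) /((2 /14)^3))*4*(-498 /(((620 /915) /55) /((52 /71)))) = -1065337703483625 /262288768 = -4061697.77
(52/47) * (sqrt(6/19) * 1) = 52 * sqrt(114)/893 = 0.62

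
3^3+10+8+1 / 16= 45.06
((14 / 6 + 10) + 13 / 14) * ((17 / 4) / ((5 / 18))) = 28407 / 140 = 202.91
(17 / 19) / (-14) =-17 / 266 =-0.06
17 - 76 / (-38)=19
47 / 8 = 5.88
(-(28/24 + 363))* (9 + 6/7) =-50255/14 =-3589.64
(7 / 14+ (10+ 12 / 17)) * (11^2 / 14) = 46101 / 476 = 96.85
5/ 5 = 1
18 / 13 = 1.38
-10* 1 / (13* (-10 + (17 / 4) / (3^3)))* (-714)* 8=-6168960 / 13819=-446.41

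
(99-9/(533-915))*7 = 264789/382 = 693.16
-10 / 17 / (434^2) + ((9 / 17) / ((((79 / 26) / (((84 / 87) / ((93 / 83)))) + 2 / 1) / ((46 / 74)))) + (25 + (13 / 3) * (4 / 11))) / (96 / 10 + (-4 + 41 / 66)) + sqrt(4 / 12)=sqrt(3) / 3 + 173861015373265105 / 40608765236621246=4.86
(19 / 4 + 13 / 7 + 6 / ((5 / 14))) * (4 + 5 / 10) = 29493 / 280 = 105.33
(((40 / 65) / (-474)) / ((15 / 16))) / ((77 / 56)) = -512 / 508365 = -0.00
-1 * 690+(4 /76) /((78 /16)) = -511282 /741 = -689.99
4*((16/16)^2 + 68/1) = 276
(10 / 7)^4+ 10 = 34010 / 2401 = 14.16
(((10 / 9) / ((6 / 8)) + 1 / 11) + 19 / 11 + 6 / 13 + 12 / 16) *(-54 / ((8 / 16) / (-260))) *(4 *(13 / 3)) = 72457840 / 33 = 2195692.12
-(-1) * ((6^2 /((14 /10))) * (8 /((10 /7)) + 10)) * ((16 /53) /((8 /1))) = 5616 /371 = 15.14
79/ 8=9.88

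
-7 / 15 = -0.47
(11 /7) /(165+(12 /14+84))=1 /159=0.01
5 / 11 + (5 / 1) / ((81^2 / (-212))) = 21145 / 72171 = 0.29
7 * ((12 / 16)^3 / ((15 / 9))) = 567 / 320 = 1.77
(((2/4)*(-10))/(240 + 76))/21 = -5/6636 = -0.00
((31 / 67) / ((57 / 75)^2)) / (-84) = -19375 / 2031708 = -0.01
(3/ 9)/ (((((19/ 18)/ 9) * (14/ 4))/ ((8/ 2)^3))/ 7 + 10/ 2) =0.07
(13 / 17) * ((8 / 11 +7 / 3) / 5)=1313 / 2805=0.47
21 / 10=2.10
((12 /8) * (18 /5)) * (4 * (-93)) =-10044 /5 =-2008.80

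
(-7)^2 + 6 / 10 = 49.60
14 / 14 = 1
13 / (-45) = -13 / 45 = -0.29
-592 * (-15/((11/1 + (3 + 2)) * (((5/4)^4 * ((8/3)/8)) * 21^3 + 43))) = 142080/1940383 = 0.07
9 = 9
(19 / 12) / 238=19 / 2856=0.01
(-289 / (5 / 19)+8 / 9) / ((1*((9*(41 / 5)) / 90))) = -493790 / 369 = -1338.18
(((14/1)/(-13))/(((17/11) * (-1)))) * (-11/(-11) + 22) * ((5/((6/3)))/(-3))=-8855/663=-13.36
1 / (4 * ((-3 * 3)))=-1 / 36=-0.03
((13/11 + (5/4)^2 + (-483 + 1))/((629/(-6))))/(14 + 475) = 84349/9022376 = 0.01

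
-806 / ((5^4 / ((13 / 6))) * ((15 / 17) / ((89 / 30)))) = -7926607 / 843750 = -9.39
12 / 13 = 0.92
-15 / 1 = -15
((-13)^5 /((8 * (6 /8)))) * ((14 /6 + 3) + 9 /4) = -33787663 /72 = -469273.10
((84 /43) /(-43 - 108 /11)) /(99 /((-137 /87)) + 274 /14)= 63294 /74096009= 0.00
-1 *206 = -206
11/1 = 11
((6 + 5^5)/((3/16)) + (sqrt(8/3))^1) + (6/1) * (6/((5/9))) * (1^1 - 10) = 2 * sqrt(6)/3 + 241732/15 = 16117.10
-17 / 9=-1.89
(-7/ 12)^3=-343/ 1728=-0.20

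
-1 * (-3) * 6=18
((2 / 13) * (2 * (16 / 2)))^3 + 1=34965 / 2197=15.91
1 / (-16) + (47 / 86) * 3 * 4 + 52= 40245 / 688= 58.50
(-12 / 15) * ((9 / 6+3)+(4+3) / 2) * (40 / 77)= -256 / 77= -3.32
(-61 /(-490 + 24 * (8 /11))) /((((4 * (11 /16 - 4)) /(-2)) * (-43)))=-2684 /5923121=-0.00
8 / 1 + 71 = 79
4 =4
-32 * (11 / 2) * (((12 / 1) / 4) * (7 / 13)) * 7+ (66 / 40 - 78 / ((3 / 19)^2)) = -3991393 / 780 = -5117.17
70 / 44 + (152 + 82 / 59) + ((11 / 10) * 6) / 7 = 7083609 / 45430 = 155.92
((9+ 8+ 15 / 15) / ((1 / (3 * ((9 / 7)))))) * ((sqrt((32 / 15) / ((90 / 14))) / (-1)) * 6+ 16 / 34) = 3888 / 119 - 1296 * sqrt(42) / 35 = -207.30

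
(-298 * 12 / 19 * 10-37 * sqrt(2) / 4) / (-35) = 37 * sqrt(2) / 140 +7152 / 133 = 54.15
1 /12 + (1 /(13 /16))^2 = 3241 /2028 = 1.60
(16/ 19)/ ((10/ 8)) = 64/ 95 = 0.67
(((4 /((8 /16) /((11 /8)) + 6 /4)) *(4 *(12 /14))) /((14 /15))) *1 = 15840 /2009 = 7.88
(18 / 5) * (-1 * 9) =-162 / 5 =-32.40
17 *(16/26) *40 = 5440/13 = 418.46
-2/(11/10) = -20/11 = -1.82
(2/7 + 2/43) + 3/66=2501/6622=0.38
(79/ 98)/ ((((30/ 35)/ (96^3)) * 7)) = 5824512/ 49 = 118867.59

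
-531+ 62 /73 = -38701 /73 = -530.15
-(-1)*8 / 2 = 4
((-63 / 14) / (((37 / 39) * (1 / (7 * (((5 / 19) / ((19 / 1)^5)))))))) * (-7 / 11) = 85995 / 38295347134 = 0.00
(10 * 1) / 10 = 1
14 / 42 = 1 / 3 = 0.33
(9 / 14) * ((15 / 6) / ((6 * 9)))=5 / 168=0.03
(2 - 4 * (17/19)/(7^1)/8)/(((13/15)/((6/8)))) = 23175/13832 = 1.68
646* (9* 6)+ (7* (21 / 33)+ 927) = 393970 / 11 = 35815.45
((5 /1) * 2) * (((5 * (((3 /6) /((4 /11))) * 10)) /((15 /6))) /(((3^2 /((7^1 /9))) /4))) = 7700 /81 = 95.06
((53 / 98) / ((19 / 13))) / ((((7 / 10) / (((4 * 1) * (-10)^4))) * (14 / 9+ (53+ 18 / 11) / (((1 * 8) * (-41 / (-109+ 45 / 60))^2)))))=2935364889600000 / 6825018660341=430.09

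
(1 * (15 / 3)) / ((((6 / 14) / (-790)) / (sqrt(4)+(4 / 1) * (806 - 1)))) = -29696100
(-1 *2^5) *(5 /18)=-8.89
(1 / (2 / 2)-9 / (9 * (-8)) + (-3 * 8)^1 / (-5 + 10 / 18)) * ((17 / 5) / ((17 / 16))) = 522 / 25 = 20.88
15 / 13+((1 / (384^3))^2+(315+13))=13719226704319217677 / 41680286785732608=329.15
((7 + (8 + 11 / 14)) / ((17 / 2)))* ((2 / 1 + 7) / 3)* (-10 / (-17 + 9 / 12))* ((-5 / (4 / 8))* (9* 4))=-8640 / 7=-1234.29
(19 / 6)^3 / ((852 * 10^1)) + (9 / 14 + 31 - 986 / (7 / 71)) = -128425763027 / 12882240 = -9969.21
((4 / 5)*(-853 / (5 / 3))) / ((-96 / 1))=853 / 200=4.26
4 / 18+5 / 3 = 17 / 9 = 1.89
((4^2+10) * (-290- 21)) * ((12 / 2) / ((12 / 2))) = -8086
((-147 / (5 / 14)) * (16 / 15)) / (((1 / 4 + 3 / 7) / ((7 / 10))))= -1075648 / 2375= -452.90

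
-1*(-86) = 86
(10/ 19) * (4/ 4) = 10/ 19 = 0.53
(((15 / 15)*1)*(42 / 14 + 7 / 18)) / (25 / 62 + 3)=1891 / 1899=1.00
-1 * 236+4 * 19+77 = -83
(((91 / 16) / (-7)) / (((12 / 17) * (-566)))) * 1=221 / 108672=0.00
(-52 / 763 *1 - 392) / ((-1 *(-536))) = -74787 / 102242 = -0.73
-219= -219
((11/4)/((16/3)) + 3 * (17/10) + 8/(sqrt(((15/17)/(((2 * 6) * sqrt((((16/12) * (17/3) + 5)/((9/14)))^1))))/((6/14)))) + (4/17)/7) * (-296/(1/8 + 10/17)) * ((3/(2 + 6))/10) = -40256 * sqrt(255) * 77518^(1/4)/16975 - 23878653/271600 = -719.81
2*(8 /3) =16 /3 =5.33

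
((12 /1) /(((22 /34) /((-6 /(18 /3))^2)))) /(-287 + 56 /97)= -6596 /101871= -0.06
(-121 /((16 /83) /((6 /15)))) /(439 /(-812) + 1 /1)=-2038729 /3730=-546.58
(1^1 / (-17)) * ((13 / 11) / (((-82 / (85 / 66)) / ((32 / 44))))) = 130 / 163713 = 0.00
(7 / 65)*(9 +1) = 14 / 13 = 1.08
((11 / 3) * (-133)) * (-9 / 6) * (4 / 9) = 2926 / 9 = 325.11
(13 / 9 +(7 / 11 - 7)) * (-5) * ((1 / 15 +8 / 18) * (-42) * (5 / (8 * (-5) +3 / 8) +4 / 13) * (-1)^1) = 10663352 / 111267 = 95.84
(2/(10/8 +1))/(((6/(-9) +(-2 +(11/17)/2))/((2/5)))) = -544/3585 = -0.15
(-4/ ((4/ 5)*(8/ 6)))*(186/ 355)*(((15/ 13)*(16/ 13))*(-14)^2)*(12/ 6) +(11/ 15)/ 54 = -10630437611/ 9719190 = -1093.76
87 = 87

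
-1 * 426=-426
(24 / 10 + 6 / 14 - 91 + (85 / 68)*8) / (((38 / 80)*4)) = -288 / 7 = -41.14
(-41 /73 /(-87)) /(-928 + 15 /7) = -287 /41160831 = -0.00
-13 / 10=-1.30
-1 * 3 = -3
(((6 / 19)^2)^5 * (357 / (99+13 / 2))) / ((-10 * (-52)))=5396606208 / 84087573725740715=0.00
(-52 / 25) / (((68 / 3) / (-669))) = 26091 / 425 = 61.39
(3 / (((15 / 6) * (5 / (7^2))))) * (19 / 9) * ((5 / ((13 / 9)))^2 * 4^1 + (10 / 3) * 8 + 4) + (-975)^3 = -35243753537399 / 38025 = -926857423.73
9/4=2.25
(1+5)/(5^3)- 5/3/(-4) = 697/1500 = 0.46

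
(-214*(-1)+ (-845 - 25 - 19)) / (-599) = 675 / 599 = 1.13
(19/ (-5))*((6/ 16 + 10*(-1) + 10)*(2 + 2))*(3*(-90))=1539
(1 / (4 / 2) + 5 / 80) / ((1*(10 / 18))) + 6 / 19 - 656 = -995101 / 1520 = -654.67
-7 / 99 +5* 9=4448 / 99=44.93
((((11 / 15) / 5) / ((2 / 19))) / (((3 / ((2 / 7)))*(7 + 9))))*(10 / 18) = 209 / 45360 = 0.00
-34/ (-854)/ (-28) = -17/ 11956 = -0.00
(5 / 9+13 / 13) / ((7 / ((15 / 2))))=5 / 3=1.67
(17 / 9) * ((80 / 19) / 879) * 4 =0.04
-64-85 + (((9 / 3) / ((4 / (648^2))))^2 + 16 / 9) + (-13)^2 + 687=892616813035 / 9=99179645892.78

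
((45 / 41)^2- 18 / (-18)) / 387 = 3706 / 650547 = 0.01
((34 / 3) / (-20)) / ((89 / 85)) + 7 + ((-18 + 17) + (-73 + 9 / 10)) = -66.64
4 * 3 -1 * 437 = -425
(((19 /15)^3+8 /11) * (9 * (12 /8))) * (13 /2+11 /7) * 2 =11576737 /19250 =601.39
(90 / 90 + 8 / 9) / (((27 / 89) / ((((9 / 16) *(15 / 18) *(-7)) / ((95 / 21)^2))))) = -1.00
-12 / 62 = -6 / 31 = -0.19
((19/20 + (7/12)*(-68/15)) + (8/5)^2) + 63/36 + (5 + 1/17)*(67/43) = 80309/7650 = 10.50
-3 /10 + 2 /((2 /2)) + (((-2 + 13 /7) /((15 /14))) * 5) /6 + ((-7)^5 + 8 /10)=-302483 /18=-16804.61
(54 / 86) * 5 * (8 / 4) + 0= 270 / 43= 6.28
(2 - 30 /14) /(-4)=1 /28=0.04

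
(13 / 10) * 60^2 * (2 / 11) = 9360 / 11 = 850.91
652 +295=947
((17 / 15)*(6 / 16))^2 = 289 / 1600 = 0.18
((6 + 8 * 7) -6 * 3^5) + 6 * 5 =-1366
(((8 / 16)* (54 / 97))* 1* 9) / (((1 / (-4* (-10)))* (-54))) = -180 / 97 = -1.86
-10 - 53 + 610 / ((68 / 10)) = 454 / 17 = 26.71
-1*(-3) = 3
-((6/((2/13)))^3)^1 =-59319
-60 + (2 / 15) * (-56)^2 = 5372 / 15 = 358.13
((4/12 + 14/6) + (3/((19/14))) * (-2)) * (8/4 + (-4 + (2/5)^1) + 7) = -180/19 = -9.47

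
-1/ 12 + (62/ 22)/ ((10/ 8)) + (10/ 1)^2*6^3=14257433/ 660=21602.17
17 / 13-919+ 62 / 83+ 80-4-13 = -853.95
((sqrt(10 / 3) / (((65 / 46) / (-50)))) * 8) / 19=-3680 * sqrt(30) / 741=-27.20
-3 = -3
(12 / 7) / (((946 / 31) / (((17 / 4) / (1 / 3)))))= 4743 / 6622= 0.72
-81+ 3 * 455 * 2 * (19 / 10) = 5106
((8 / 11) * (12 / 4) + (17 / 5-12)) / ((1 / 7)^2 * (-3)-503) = 17297 / 1355750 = 0.01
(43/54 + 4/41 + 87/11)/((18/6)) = 214387/73062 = 2.93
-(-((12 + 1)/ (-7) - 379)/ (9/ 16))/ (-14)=21328/ 441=48.36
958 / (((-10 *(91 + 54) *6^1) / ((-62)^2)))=-920638 / 2175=-423.28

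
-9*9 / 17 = -81 / 17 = -4.76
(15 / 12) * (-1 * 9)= -45 / 4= -11.25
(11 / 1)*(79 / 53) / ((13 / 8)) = 6952 / 689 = 10.09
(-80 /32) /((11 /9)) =-45 /22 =-2.05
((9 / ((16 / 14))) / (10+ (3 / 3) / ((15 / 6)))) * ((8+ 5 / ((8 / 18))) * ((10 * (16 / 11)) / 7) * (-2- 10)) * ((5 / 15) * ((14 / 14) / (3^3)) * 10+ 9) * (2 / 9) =-258650 / 351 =-736.89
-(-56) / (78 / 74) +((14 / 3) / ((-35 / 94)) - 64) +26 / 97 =-437638 / 18915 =-23.14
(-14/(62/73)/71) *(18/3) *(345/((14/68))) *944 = -4850026560/2201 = -2203555.91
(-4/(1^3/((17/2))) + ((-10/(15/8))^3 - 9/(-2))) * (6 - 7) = 9785/54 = 181.20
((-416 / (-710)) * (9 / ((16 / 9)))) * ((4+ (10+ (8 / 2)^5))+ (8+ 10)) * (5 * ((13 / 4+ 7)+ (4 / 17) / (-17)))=3289479336 / 20519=160313.82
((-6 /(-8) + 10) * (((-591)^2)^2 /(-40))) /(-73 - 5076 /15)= 5245880329323 /65824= 79695556.78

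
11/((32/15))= 165/32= 5.16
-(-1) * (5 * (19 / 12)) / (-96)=-95 / 1152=-0.08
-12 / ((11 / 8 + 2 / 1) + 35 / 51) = -4896 / 1657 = -2.95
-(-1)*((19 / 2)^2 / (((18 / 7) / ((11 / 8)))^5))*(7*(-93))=-212041350506909 / 82556485632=-2568.44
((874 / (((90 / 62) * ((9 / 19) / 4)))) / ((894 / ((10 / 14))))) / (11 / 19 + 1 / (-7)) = 9780934 / 1050003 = 9.32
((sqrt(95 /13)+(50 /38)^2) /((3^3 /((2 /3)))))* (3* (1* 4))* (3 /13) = 5000 /42237+8* sqrt(1235) /1521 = 0.30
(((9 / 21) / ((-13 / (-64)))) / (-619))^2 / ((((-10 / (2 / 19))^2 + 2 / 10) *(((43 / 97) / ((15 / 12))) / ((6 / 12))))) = 620800 / 342047855736041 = 0.00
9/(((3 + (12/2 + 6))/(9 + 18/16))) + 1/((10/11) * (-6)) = 707/120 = 5.89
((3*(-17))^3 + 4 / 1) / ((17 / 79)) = -10479113 / 17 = -616418.41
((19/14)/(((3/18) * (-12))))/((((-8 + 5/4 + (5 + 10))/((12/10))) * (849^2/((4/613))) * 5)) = -152/850563200025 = -0.00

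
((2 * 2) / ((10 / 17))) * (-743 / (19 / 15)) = -3988.74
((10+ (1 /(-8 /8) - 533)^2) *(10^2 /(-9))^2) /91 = 407380000 /1053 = 386875.59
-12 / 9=-4 / 3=-1.33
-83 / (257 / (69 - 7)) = -5146 / 257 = -20.02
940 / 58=470 / 29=16.21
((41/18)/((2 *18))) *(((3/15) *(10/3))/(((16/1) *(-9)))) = -41/139968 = -0.00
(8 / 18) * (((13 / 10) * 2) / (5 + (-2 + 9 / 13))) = 169 / 540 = 0.31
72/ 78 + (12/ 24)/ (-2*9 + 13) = 107/ 130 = 0.82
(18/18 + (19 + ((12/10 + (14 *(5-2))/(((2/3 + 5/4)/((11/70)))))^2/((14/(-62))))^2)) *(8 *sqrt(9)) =1879538474865504/8570130625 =219312.70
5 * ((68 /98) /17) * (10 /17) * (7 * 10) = 8.40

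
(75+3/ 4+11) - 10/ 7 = 2389/ 28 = 85.32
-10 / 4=-5 / 2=-2.50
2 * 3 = 6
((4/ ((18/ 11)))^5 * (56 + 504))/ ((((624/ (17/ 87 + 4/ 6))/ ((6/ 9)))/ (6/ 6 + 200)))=9047.97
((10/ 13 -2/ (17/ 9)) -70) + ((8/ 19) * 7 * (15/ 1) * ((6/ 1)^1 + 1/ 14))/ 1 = 831954/ 4199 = 198.13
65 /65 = 1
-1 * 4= -4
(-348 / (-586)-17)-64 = -23559 / 293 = -80.41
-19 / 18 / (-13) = 19 / 234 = 0.08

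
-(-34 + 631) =-597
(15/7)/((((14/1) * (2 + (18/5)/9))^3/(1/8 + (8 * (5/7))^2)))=0.00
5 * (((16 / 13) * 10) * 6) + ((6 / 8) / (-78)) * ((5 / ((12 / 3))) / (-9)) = 1382405 / 3744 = 369.23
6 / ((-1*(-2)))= 3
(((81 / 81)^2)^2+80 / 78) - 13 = -428 / 39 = -10.97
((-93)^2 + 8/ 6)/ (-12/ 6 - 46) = -25951/ 144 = -180.22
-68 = -68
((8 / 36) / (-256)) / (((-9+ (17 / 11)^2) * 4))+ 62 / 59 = 228563939 / 217497600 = 1.05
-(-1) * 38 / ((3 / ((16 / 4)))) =152 / 3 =50.67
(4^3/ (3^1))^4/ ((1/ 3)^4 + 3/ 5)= 10485760/ 31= 338250.32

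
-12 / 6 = -2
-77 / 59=-1.31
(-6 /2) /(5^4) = -3 /625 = -0.00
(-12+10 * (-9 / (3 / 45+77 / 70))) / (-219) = 208 / 511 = 0.41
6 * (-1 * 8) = -48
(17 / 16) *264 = 561 / 2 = 280.50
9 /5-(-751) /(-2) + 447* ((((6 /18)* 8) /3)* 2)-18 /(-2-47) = 421.33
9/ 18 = 0.50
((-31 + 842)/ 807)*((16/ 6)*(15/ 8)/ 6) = 4055/ 4842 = 0.84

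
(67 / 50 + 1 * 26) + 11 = 38.34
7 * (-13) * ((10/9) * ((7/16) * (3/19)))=-3185/456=-6.98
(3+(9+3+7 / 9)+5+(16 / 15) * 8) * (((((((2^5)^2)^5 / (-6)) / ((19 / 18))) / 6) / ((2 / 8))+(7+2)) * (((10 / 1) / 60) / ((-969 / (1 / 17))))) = 2970123954250616563 / 84506490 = 35146696475.63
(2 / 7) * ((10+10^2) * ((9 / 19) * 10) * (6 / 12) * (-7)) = -9900 / 19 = -521.05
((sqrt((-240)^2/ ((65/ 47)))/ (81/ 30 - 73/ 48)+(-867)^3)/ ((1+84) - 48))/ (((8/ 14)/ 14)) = -31934003787/ 74+282240* sqrt(3055)/ 136123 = -431540477.11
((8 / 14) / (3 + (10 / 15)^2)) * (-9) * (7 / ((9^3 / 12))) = -16 / 93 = -0.17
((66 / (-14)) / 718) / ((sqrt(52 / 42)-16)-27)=33 * sqrt(546) / 195023878 + 4257 / 27860554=0.00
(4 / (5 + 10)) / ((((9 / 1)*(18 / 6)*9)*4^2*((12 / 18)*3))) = 0.00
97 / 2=48.50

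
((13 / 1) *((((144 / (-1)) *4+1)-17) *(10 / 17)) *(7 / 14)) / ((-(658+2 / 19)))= 91390 / 26571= 3.44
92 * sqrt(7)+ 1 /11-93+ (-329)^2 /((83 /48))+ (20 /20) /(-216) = 92 * sqrt(7)+ 12326346239 /197208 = 62747.70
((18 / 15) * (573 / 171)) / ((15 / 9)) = 1146 / 475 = 2.41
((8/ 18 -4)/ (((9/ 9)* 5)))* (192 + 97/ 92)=-142088/ 1035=-137.28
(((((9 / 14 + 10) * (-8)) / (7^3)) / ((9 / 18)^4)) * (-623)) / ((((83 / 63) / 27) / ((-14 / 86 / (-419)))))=206235072 / 10467877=19.70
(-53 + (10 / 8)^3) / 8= -3267 / 512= -6.38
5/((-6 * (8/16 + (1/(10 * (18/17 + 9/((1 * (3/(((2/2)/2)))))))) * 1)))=-725/469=-1.55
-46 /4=-11.50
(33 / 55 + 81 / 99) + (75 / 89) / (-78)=179117 / 127270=1.41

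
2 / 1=2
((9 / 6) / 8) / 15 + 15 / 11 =1211 / 880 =1.38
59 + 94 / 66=60.42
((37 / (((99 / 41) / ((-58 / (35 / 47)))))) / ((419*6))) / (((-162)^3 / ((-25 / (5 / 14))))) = -2067671 / 264536449452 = -0.00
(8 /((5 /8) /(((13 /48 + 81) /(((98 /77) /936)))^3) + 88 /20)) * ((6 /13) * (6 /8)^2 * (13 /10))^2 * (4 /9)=379651173281434206009 /4124605339353855846320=0.09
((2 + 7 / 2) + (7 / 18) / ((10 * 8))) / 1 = 7927 / 1440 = 5.50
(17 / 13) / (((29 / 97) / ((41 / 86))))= 67609 / 32422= 2.09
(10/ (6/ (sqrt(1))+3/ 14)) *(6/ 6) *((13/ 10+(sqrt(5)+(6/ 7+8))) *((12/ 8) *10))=299.15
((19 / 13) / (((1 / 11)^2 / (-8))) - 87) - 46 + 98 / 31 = -622477 / 403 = -1544.61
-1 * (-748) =748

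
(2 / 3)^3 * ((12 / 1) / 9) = 32 / 81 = 0.40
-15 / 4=-3.75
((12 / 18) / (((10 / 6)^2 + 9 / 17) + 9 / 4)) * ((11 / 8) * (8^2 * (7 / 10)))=125664 / 17005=7.39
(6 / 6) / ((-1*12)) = -0.08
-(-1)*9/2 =9/2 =4.50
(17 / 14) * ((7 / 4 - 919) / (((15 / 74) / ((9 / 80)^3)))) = -560795643 / 71680000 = -7.82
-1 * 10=-10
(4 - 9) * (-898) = 4490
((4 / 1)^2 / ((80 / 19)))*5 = 19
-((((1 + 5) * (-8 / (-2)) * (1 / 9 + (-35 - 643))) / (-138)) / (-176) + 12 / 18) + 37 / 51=112825 / 154836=0.73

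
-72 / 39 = -24 / 13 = -1.85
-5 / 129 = -0.04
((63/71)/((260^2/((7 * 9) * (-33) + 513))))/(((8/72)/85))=-7547337/479960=-15.72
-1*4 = -4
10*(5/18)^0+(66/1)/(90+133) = 2296/223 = 10.30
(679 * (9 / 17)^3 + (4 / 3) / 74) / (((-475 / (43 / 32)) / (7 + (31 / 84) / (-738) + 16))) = -673830143171077 / 102772985898240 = -6.56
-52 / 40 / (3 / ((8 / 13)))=-4 / 15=-0.27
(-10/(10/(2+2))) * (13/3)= -52/3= -17.33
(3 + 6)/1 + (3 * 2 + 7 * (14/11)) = 263/11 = 23.91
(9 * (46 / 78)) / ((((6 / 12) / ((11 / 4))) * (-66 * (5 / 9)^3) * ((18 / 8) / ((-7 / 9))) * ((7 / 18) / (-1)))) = -3726 / 1625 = -2.29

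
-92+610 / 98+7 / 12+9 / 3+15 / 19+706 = 6978001 / 11172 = 624.60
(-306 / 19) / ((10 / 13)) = -1989 / 95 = -20.94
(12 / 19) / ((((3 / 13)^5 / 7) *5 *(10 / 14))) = 72773428 / 38475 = 1891.45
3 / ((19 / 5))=0.79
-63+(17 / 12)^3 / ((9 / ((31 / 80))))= -78229777 / 1244160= -62.88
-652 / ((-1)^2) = -652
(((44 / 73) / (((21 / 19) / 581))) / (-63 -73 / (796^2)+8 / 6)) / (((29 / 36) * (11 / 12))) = -1726639082496 / 248153001943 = -6.96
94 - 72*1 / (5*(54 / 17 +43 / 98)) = 2710858 / 30115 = 90.02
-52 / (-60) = 13 / 15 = 0.87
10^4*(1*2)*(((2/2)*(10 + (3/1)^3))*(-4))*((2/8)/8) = -92500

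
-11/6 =-1.83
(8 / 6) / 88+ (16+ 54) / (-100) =-113 / 165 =-0.68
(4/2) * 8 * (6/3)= 32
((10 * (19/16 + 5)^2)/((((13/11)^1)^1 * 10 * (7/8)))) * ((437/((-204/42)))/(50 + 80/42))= -989381547/15416960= -64.17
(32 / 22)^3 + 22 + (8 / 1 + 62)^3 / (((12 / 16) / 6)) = 3652297378 / 1331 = 2744025.08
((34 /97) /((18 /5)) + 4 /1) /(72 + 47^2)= 3577 /1991313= 0.00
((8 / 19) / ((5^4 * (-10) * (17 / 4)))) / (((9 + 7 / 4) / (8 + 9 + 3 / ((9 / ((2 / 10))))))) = -16384 / 651046875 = -0.00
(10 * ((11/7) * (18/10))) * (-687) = -19432.29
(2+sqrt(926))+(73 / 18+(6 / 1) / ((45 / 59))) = 1253 / 90+sqrt(926) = 44.35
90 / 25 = 18 / 5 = 3.60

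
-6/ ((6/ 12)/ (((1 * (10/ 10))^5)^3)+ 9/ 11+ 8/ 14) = -308/ 97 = -3.18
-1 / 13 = -0.08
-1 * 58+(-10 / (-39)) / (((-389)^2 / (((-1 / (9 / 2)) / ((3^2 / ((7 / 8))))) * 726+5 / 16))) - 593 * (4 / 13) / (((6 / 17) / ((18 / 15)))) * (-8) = 4904.95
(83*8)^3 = 292754944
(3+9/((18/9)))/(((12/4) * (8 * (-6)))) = -5/96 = -0.05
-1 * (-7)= 7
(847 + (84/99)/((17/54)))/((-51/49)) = -7785757/9537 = -816.37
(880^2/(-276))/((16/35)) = -423500/69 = -6137.68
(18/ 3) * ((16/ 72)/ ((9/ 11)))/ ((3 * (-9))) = -44/ 729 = -0.06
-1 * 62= -62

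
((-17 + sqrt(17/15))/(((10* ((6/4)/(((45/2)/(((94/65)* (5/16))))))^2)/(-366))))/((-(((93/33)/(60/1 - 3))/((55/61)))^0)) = -1514185920/2209 + 5937984* sqrt(255)/2209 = -642536.86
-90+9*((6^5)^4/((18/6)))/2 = 5484237660094374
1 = 1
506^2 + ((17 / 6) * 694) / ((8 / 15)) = 2077783 / 8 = 259722.88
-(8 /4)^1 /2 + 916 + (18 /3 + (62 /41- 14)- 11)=36798 /41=897.51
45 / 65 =9 / 13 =0.69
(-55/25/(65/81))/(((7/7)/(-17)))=15147/325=46.61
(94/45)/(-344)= -47/7740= -0.01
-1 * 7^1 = -7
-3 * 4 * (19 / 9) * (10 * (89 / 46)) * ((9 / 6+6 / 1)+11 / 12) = -853955 / 207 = -4125.39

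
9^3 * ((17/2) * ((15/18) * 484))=2499255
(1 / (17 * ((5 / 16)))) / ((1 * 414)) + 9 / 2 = 4.50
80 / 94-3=-101 / 47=-2.15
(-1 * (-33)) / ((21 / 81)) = 891 / 7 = 127.29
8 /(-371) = -8 /371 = -0.02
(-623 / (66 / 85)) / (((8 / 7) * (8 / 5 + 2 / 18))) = -794325 / 1936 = -410.29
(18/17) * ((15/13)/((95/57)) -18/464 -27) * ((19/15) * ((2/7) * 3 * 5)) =-13587831/89726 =-151.44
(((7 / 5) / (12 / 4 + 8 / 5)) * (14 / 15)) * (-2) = -196 / 345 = -0.57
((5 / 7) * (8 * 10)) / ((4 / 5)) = 500 / 7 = 71.43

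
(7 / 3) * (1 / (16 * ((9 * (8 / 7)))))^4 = 0.00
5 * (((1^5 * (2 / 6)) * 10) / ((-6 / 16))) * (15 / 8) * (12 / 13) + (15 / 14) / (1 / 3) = -13415 / 182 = -73.71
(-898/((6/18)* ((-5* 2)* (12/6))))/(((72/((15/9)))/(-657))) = -32777/16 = -2048.56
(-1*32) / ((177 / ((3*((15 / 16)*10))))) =-300 / 59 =-5.08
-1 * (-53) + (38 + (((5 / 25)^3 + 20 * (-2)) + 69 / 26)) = 174401 / 3250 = 53.66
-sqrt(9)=-3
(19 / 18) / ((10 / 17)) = 323 / 180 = 1.79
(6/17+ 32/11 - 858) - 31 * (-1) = -154039/187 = -823.74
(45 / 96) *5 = 2.34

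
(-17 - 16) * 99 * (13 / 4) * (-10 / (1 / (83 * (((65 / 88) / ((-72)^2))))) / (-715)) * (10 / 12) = -26975 / 18432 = -1.46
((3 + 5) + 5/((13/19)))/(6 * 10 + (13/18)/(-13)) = 0.26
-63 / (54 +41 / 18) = -1134 / 1013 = -1.12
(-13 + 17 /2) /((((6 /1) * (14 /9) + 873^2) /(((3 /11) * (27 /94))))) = -2187 /4728306220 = -0.00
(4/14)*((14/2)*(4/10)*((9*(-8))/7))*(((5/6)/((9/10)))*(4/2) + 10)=-2048/21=-97.52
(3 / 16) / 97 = 3 / 1552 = 0.00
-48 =-48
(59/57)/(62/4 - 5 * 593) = -118/336243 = -0.00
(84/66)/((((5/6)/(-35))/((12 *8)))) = -56448/11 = -5131.64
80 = 80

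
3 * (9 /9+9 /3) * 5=60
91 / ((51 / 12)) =364 / 17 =21.41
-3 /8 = -0.38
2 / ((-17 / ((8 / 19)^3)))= -1024 / 116603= -0.01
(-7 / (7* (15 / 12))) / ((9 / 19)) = -76 / 45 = -1.69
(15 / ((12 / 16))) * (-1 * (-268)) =5360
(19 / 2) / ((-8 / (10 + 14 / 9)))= -247 / 18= -13.72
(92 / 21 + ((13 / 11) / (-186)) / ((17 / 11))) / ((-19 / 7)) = -96877 / 60078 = -1.61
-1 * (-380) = 380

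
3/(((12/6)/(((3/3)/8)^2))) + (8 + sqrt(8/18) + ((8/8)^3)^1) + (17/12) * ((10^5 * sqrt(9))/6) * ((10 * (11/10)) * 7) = 2094403721/384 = 5454176.36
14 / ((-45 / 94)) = -1316 / 45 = -29.24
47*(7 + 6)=611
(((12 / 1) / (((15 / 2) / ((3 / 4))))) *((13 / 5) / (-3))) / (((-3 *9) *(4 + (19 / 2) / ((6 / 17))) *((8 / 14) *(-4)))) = -13 / 23850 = -0.00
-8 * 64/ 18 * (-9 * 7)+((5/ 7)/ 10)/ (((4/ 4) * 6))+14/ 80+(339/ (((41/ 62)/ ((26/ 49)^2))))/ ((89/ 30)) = 1935364892059/ 1051349880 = 1840.84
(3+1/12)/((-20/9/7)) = -777/80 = -9.71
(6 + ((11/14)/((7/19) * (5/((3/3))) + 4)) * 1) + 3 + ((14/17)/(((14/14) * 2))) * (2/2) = 252193/26418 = 9.55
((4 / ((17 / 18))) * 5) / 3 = 120 / 17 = 7.06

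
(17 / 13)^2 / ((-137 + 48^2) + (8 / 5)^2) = 7225 / 9166391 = 0.00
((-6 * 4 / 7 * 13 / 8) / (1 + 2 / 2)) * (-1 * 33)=1287 / 14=91.93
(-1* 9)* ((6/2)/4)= -27/4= -6.75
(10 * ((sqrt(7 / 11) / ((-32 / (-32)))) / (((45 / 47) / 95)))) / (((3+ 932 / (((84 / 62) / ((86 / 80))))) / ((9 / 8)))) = 468825 * sqrt(77) / 3430339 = 1.20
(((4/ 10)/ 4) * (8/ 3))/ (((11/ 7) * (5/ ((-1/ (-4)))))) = 0.01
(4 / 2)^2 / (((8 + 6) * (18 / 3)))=1 / 21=0.05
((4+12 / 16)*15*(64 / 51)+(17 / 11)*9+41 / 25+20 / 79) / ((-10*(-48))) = 4857271 / 22159500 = 0.22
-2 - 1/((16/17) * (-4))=-111/64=-1.73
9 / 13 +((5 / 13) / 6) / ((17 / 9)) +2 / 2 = 763 / 442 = 1.73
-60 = -60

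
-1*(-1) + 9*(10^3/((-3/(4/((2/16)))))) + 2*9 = -95981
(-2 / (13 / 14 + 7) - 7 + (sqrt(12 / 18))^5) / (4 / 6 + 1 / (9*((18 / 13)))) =-43470 / 4477 + 24*sqrt(6) / 121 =-9.22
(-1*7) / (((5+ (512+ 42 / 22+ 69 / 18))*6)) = -77 / 34501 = -0.00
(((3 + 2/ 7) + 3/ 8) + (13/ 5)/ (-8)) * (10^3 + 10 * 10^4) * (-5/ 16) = -5895875/ 56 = -105283.48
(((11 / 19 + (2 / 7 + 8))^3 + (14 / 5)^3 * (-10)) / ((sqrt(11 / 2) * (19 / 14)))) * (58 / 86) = 101.09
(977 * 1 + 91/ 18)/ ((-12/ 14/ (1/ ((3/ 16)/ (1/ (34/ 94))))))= -23262932/ 1377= -16893.92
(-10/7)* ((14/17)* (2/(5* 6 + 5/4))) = -32/425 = -0.08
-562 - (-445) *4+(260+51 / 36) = 17753 / 12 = 1479.42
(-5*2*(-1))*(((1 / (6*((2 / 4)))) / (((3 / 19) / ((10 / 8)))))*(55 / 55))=475 / 18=26.39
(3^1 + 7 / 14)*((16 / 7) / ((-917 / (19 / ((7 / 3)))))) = -456 / 6419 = -0.07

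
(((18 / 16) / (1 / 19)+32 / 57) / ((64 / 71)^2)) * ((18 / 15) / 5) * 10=64.79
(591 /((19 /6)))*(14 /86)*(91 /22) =1129401 /8987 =125.67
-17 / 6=-2.83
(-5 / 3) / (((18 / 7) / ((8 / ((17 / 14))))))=-4.27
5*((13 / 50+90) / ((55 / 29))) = 130877 / 550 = 237.96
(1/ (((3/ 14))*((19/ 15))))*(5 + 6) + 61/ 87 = 68149/ 1653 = 41.23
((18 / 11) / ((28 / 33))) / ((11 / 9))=243 / 154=1.58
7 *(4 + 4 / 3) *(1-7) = -224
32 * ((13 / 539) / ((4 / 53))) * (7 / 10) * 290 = 159848 / 77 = 2075.95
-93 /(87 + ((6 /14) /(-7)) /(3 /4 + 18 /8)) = -4557 /4262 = -1.07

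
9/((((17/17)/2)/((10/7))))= 180/7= 25.71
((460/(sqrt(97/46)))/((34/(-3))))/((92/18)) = -135*sqrt(4462)/1649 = -5.47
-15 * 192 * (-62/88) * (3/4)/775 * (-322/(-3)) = 11592/55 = 210.76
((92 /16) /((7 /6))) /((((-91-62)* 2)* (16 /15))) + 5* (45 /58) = 853465 /220864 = 3.86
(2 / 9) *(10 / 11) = 20 / 99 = 0.20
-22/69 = -0.32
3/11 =0.27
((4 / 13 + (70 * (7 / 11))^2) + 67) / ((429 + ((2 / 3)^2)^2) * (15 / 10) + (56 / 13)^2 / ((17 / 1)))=38513106450 / 12105951869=3.18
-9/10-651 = -6519/10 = -651.90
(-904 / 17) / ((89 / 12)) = -10848 / 1513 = -7.17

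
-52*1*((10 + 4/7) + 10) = -7488/7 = -1069.71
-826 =-826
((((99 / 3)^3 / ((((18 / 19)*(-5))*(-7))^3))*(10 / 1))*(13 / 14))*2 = 118681277 / 6482700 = 18.31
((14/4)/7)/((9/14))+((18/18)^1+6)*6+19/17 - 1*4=6104/153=39.90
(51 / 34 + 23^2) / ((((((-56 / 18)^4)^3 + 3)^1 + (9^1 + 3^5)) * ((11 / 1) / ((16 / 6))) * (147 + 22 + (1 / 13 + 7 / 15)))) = 77911011933648660 / 84477240098409171885641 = 0.00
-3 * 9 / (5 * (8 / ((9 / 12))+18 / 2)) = -81 / 295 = -0.27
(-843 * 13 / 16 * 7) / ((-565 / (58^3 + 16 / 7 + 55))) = 1656197.06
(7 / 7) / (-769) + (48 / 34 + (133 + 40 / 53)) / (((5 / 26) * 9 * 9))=162306959 / 18707463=8.68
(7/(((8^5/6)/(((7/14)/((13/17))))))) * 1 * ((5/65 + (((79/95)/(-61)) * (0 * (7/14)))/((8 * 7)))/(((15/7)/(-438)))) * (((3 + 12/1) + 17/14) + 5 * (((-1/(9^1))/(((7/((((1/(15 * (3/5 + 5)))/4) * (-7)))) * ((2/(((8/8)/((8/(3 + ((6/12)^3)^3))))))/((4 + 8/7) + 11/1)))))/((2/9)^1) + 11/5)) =-1302523166957/3629247365120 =-0.36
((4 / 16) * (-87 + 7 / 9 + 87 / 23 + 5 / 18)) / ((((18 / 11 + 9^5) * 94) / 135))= -1870825 / 3744912624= -0.00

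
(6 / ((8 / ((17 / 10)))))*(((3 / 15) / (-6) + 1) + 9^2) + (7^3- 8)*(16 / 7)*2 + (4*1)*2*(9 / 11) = 50588431 / 30800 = 1642.48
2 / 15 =0.13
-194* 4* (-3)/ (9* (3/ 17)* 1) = 1465.78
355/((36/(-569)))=-201995/36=-5610.97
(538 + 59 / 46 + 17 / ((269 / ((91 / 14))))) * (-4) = -13356332 / 6187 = -2158.77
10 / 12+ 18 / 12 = 7 / 3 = 2.33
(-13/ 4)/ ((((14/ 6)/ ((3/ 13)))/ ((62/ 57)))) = -93/ 266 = -0.35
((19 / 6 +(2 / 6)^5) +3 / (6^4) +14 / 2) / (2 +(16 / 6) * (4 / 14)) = 276871 / 75168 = 3.68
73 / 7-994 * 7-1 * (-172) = -47429 / 7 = -6775.57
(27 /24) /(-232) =-9 /1856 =-0.00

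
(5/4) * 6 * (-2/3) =-5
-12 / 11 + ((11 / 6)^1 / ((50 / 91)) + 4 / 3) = 3.58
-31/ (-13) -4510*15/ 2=-439694/ 13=-33822.62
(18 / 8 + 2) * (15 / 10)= 51 / 8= 6.38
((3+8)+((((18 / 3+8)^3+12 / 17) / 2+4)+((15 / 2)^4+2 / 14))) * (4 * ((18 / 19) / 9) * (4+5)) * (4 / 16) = 77995503 / 18088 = 4312.00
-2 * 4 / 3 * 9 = -24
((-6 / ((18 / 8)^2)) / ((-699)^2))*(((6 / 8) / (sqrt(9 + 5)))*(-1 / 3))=4*sqrt(14) / 92345589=0.00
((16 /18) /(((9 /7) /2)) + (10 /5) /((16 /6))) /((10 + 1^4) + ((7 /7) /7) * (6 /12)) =4837 /25110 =0.19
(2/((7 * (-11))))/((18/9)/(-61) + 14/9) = -549/32186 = -0.02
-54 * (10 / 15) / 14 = -2.57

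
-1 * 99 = -99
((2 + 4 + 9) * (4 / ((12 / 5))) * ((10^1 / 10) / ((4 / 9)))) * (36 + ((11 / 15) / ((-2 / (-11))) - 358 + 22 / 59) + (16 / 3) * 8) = -7299315 / 472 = -15464.65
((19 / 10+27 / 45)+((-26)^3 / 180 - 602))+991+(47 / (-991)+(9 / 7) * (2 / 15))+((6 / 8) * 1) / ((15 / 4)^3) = 4588728409 / 15608250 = 293.99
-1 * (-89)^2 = -7921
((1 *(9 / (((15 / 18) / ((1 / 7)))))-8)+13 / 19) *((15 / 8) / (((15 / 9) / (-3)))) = 103653 / 5320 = 19.48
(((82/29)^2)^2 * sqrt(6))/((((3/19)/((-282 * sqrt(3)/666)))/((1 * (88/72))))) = -444119204848 * sqrt(2)/706573719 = -888.91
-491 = -491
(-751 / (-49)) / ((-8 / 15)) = -11265 / 392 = -28.74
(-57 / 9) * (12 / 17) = -76 / 17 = -4.47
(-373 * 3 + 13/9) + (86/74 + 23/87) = -10778458/9657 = -1116.13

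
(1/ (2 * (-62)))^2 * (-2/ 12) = -0.00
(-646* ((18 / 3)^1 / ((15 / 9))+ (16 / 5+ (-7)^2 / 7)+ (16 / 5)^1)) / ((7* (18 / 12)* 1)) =-21964 / 21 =-1045.90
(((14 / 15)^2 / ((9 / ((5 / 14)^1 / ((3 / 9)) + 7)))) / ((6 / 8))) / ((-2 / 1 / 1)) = -3164 / 6075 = -0.52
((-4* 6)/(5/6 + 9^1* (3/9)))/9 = -16/23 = -0.70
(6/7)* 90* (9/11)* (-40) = -194400/77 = -2524.68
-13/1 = -13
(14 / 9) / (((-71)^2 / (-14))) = -196 / 45369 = -0.00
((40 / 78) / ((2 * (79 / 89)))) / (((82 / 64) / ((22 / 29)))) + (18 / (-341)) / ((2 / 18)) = -379799098 / 1249188369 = -0.30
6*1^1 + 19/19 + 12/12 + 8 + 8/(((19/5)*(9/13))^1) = 3256/171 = 19.04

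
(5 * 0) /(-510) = 0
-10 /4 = -5 /2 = -2.50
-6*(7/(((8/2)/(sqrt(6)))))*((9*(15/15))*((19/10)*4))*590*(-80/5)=6779808*sqrt(6)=16607070.15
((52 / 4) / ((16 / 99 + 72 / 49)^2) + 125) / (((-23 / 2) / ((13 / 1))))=-105701525969 / 719897056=-146.83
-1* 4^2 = -16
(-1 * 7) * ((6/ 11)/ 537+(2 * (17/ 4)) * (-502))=58812047/ 1969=29868.99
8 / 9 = 0.89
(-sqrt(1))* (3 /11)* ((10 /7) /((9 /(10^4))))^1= -100000 /231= -432.90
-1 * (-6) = 6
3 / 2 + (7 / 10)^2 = 199 / 100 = 1.99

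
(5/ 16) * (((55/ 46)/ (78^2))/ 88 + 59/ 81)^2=1077124042527245/ 6496494119092224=0.17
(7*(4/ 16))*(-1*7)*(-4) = 49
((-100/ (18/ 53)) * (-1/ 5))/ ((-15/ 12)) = -424/ 9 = -47.11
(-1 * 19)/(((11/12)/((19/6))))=-722/11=-65.64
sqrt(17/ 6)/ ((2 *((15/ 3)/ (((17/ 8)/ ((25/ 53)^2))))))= 47753 *sqrt(102)/ 300000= 1.61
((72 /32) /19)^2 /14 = 81 /80864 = 0.00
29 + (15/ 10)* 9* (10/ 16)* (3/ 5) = 545/ 16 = 34.06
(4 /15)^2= 16 /225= 0.07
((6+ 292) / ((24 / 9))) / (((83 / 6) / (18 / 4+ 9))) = 109.06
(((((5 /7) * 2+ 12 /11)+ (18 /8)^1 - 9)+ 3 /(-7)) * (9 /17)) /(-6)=615 /1496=0.41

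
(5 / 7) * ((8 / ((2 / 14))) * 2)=80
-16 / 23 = -0.70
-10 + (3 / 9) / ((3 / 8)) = -82 / 9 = -9.11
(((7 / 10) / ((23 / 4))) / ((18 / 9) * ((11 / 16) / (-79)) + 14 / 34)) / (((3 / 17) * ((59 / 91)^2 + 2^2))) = 21175113232 / 53507907825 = 0.40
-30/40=-3/4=-0.75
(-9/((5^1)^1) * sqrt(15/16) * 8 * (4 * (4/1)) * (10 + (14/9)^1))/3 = -3328 * sqrt(15)/15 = -859.29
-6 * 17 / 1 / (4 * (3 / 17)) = -289 / 2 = -144.50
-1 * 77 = -77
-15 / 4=-3.75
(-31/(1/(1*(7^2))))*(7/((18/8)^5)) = -10888192/59049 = -184.39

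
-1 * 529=-529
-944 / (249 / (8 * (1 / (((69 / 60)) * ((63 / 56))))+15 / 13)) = -18639280 / 670059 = -27.82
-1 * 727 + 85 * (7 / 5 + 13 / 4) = -1327 / 4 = -331.75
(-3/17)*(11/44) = -3/68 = -0.04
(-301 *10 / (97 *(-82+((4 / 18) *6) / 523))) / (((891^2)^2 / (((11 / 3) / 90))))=157423 / 6435105453271297242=0.00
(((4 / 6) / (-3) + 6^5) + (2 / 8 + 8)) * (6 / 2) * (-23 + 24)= 280225 / 12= 23352.08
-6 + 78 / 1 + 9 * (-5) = 27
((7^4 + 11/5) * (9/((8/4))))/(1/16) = 865152/5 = 173030.40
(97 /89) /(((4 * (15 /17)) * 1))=1649 /5340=0.31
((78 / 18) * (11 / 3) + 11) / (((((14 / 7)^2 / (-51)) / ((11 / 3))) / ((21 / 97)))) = -158389 / 582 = -272.15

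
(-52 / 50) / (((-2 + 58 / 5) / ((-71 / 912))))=923 / 109440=0.01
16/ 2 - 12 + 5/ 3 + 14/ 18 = -14/ 9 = -1.56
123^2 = 15129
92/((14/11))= 506/7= 72.29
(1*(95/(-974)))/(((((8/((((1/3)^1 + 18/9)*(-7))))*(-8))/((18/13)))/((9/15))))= -8379/405184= -0.02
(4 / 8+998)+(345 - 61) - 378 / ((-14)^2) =8964 / 7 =1280.57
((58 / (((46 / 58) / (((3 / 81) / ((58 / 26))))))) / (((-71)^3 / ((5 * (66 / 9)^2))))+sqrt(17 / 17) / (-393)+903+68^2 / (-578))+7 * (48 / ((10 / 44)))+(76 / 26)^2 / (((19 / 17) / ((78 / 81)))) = 40551705787106374 / 17033104390185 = 2380.76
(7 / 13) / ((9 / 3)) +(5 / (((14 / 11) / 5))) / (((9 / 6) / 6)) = 21499 / 273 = 78.75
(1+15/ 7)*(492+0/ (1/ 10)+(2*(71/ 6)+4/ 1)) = 1633.24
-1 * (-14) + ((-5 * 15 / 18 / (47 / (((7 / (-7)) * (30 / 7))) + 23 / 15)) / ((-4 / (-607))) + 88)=191339 / 1132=169.03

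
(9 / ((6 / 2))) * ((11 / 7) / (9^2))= 11 / 189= 0.06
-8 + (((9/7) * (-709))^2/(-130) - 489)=-43883051/6370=-6889.02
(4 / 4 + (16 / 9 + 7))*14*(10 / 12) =3080 / 27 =114.07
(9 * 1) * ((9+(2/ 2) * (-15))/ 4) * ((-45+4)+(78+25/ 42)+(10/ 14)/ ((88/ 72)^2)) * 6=-5224203/ 1694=-3083.95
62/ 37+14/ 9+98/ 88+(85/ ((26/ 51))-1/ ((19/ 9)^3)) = 223367165773/ 1306474884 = 170.97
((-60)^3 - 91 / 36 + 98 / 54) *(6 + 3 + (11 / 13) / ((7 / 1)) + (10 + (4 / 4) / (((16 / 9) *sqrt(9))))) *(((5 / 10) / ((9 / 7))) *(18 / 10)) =-218607409567 / 74880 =-2919436.56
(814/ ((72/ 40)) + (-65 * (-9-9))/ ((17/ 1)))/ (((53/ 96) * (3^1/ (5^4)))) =196621.04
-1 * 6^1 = -6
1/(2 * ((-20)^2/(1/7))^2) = 1/15680000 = 0.00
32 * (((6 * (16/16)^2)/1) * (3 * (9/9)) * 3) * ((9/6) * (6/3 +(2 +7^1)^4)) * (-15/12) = -21264120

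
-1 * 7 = -7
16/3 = 5.33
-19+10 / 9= -161 / 9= -17.89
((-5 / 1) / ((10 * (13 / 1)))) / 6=-1 / 156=-0.01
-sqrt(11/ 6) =-sqrt(66)/ 6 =-1.35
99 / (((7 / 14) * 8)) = 99 / 4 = 24.75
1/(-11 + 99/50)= -50/451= -0.11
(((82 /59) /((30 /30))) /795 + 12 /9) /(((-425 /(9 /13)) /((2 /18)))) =-20874 /86383375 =-0.00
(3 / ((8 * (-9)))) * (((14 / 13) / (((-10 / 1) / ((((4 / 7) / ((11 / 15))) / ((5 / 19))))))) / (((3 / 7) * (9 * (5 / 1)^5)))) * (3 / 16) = 133 / 643500000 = 0.00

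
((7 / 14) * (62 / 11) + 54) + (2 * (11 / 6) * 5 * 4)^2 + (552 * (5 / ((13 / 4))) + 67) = 8173514 / 1287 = 6350.83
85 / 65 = 17 / 13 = 1.31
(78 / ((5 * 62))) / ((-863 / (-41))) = 1599 / 133765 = 0.01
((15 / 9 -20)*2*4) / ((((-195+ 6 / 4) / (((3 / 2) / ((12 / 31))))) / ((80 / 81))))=272800 / 94041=2.90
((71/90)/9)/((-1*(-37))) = 71/29970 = 0.00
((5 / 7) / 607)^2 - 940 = -16970760915 / 18054001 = -940.00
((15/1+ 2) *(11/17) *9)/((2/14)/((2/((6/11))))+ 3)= 32.58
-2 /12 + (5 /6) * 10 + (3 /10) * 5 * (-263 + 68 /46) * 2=-107143 /138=-776.40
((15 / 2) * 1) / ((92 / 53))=795 / 184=4.32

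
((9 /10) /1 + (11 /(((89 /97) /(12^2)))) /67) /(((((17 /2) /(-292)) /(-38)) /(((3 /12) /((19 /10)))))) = 4580.43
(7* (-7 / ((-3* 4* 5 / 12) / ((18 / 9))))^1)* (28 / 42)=13.07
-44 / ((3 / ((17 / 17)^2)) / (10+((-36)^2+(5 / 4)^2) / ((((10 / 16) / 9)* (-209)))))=1164.55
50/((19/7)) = 350/19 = 18.42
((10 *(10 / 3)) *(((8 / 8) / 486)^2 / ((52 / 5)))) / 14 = 125 / 128963016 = 0.00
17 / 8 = 2.12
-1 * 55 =-55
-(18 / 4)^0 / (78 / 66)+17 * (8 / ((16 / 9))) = 1967 / 26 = 75.65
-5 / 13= -0.38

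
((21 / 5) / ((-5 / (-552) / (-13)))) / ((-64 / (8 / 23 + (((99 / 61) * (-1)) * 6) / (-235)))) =52556049 / 1433500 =36.66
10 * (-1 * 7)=-70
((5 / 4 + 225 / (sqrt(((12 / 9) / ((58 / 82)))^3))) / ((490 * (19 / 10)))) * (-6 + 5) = -19575 * sqrt(3567) / 12520088 - 5 / 3724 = -0.09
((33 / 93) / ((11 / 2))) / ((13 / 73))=146 / 403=0.36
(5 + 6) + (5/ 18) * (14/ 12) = 11.32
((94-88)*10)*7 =420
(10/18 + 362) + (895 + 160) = 12758/9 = 1417.56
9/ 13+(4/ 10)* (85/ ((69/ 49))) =22279/ 897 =24.84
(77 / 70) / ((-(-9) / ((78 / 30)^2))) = 1859 / 2250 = 0.83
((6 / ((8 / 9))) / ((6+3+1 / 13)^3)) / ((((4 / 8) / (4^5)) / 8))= 30371328 / 205379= 147.88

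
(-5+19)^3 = 2744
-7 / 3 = -2.33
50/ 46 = 25/ 23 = 1.09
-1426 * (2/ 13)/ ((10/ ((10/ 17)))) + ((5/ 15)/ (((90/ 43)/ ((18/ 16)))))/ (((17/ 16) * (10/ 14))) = -209987/ 16575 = -12.67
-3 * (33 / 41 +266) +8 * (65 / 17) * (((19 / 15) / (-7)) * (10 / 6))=-35552087 / 43911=-809.64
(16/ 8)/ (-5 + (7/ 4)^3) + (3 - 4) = 105/ 23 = 4.57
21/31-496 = -495.32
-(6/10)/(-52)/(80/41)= 123/20800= 0.01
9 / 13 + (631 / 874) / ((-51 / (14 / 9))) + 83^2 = 6889.67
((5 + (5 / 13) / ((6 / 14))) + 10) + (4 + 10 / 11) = 20.81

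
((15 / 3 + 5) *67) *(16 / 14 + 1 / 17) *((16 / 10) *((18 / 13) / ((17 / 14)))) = 424512 / 289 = 1468.90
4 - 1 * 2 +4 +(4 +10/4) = 25/2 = 12.50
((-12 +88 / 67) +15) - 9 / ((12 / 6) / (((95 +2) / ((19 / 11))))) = -632419 / 2546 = -248.40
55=55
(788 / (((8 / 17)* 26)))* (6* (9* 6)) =271269 / 13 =20866.85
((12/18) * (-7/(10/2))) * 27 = -126/5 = -25.20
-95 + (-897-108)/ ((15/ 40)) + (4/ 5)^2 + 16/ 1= -68959/ 25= -2758.36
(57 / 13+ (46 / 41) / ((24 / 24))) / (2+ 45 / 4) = 11740 / 28249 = 0.42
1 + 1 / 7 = 8 / 7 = 1.14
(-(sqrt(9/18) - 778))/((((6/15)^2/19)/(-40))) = -3695500+ 2375*sqrt(2) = -3692141.24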